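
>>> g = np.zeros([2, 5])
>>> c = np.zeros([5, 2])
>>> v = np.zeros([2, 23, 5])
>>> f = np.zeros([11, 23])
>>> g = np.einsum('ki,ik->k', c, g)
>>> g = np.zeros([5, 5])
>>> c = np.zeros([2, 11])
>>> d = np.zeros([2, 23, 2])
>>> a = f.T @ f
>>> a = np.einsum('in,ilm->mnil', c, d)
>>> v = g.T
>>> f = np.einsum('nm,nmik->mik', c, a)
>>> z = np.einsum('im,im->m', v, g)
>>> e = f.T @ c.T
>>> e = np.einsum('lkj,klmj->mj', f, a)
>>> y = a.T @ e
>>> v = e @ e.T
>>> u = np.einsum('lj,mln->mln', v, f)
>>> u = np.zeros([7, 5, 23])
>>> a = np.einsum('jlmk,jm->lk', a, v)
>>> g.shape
(5, 5)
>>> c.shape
(2, 11)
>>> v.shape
(2, 2)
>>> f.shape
(11, 2, 23)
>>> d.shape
(2, 23, 2)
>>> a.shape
(11, 23)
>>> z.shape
(5,)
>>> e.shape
(2, 23)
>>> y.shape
(23, 2, 11, 23)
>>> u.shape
(7, 5, 23)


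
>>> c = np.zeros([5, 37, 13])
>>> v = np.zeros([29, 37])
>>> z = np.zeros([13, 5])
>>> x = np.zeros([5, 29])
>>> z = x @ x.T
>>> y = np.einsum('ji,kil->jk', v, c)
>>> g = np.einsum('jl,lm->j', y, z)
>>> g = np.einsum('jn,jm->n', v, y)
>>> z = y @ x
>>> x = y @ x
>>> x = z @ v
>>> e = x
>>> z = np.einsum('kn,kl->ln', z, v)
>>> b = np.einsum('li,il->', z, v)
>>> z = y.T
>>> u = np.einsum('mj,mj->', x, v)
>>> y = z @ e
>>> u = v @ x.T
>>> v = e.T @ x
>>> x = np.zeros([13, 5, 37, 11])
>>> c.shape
(5, 37, 13)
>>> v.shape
(37, 37)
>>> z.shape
(5, 29)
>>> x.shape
(13, 5, 37, 11)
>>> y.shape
(5, 37)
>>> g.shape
(37,)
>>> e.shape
(29, 37)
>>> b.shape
()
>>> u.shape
(29, 29)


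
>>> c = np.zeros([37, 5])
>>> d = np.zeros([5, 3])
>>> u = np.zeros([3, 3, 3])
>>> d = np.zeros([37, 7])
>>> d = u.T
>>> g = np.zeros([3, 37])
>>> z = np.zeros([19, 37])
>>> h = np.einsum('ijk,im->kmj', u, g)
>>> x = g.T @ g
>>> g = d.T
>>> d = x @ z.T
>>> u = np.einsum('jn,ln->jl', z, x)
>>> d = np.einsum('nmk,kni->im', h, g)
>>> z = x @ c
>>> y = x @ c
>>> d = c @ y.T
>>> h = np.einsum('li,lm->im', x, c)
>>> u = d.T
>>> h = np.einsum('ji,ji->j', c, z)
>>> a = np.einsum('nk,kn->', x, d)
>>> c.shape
(37, 5)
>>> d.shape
(37, 37)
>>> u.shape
(37, 37)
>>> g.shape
(3, 3, 3)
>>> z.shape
(37, 5)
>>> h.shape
(37,)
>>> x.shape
(37, 37)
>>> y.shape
(37, 5)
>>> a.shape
()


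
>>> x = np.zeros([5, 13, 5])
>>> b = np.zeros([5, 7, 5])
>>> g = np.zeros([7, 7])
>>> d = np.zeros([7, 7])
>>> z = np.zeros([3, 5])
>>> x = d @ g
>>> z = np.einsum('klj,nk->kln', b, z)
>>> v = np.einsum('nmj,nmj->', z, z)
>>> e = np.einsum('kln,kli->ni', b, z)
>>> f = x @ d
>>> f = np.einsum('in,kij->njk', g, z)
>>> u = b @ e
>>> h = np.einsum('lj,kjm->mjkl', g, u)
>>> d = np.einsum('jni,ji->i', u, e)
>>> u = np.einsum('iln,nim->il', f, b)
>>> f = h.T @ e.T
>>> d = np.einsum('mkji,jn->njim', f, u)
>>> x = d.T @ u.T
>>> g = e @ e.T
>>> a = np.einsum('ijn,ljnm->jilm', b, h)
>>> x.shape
(7, 5, 7, 7)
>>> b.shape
(5, 7, 5)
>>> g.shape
(5, 5)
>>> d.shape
(3, 7, 5, 7)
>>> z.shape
(5, 7, 3)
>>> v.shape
()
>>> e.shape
(5, 3)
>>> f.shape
(7, 5, 7, 5)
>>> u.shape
(7, 3)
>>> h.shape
(3, 7, 5, 7)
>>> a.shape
(7, 5, 3, 7)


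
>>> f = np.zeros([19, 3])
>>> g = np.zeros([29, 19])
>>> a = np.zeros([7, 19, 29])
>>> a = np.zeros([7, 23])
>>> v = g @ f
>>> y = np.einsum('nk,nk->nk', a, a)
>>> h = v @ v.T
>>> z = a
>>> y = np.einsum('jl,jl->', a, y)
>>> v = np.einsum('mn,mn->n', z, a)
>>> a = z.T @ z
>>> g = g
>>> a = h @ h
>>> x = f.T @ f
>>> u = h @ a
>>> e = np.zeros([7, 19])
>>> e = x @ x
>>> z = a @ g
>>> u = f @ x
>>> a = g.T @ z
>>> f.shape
(19, 3)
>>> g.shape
(29, 19)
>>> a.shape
(19, 19)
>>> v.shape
(23,)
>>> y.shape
()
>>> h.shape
(29, 29)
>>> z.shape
(29, 19)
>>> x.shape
(3, 3)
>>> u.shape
(19, 3)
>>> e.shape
(3, 3)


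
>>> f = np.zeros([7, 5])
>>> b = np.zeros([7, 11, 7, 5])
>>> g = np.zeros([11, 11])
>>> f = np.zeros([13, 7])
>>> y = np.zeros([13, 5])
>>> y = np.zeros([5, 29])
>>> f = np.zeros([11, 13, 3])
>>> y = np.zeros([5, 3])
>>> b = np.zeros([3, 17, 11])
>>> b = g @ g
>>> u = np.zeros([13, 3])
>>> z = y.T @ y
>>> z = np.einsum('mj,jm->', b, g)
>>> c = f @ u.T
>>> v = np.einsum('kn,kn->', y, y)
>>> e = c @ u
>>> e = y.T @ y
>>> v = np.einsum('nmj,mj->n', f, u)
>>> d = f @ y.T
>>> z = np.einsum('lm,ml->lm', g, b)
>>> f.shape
(11, 13, 3)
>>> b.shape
(11, 11)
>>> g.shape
(11, 11)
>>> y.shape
(5, 3)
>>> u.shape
(13, 3)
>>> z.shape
(11, 11)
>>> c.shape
(11, 13, 13)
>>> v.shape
(11,)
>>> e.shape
(3, 3)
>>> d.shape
(11, 13, 5)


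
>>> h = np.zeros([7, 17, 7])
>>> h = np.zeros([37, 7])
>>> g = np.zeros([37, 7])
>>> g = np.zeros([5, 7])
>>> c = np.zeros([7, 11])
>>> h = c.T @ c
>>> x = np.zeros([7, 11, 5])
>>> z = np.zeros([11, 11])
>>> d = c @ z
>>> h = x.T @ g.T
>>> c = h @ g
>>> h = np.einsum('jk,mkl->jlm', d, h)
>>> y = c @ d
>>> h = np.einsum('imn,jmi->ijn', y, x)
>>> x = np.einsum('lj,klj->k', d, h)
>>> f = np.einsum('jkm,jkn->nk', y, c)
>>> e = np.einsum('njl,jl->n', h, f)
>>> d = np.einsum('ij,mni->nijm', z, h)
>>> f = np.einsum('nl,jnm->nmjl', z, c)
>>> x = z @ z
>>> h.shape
(5, 7, 11)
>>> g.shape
(5, 7)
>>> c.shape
(5, 11, 7)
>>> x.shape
(11, 11)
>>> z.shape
(11, 11)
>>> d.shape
(7, 11, 11, 5)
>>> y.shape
(5, 11, 11)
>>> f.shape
(11, 7, 5, 11)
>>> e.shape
(5,)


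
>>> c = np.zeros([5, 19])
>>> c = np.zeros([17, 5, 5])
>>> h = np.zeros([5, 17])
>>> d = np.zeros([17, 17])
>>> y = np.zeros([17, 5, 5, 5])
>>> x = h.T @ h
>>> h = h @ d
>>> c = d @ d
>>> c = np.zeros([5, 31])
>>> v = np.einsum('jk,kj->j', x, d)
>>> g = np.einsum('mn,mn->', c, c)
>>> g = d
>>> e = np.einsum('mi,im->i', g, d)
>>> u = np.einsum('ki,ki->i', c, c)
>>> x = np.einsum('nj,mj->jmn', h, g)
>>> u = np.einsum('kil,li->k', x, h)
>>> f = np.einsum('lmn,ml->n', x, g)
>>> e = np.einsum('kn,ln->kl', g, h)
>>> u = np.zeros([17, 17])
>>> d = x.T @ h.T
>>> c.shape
(5, 31)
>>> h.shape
(5, 17)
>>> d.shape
(5, 17, 5)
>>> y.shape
(17, 5, 5, 5)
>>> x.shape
(17, 17, 5)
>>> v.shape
(17,)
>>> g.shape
(17, 17)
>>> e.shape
(17, 5)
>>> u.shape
(17, 17)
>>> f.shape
(5,)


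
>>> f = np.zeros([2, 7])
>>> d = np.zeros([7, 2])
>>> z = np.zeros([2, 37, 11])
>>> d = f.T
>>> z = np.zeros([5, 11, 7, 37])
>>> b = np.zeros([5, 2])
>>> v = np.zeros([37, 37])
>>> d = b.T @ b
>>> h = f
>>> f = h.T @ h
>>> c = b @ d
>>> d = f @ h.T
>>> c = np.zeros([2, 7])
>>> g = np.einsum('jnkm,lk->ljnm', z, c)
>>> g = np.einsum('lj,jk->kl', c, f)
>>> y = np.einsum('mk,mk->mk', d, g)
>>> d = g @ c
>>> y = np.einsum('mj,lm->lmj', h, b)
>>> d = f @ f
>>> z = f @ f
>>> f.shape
(7, 7)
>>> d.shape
(7, 7)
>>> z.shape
(7, 7)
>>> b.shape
(5, 2)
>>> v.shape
(37, 37)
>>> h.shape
(2, 7)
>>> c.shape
(2, 7)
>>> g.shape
(7, 2)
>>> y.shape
(5, 2, 7)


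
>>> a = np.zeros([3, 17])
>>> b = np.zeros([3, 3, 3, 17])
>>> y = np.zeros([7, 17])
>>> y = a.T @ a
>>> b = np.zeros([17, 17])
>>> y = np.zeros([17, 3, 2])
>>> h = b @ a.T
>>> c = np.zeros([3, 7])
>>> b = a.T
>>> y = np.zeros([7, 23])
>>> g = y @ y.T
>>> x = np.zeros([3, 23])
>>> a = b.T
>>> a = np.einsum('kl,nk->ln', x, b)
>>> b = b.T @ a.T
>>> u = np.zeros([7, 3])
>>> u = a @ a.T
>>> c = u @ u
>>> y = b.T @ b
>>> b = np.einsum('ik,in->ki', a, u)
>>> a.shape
(23, 17)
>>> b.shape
(17, 23)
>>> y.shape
(23, 23)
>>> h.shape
(17, 3)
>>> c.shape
(23, 23)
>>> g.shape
(7, 7)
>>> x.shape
(3, 23)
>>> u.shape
(23, 23)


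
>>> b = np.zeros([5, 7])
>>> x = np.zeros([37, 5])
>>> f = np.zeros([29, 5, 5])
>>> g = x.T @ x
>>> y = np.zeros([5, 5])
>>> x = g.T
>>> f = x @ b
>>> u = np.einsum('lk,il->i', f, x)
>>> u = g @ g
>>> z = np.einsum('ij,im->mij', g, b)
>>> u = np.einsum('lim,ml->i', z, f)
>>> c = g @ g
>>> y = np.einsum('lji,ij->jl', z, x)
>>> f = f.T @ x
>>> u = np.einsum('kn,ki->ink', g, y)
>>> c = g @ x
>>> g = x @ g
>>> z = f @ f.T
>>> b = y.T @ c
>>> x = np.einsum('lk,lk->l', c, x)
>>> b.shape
(7, 5)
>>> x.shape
(5,)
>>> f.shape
(7, 5)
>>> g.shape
(5, 5)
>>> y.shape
(5, 7)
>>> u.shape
(7, 5, 5)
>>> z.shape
(7, 7)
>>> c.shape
(5, 5)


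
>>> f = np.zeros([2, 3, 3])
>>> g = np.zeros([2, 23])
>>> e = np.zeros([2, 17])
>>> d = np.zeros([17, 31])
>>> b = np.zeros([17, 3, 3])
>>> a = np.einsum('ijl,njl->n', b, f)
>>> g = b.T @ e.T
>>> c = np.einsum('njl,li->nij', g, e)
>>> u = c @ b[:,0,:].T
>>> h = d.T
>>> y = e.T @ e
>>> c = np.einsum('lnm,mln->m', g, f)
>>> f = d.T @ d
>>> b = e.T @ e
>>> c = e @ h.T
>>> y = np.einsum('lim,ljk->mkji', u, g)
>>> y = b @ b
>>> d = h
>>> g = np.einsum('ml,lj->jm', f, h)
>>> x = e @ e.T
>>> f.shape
(31, 31)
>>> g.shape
(17, 31)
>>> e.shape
(2, 17)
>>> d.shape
(31, 17)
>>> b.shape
(17, 17)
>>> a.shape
(2,)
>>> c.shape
(2, 31)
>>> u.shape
(3, 17, 17)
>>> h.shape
(31, 17)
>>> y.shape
(17, 17)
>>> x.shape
(2, 2)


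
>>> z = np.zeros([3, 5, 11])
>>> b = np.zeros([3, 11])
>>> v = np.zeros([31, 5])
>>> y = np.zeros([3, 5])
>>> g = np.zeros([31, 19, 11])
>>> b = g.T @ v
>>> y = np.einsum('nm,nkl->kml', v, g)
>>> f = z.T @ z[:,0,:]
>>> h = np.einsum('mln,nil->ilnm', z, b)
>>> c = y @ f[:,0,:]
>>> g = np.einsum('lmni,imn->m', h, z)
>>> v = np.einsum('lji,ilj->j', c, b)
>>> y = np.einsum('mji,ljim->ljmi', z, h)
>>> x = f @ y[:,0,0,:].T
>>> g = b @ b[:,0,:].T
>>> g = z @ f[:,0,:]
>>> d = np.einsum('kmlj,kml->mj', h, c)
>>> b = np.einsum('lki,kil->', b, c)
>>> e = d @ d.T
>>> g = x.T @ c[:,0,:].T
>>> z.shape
(3, 5, 11)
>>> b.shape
()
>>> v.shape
(5,)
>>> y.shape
(19, 5, 3, 11)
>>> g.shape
(19, 5, 19)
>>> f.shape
(11, 5, 11)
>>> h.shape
(19, 5, 11, 3)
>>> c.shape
(19, 5, 11)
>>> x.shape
(11, 5, 19)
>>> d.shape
(5, 3)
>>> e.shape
(5, 5)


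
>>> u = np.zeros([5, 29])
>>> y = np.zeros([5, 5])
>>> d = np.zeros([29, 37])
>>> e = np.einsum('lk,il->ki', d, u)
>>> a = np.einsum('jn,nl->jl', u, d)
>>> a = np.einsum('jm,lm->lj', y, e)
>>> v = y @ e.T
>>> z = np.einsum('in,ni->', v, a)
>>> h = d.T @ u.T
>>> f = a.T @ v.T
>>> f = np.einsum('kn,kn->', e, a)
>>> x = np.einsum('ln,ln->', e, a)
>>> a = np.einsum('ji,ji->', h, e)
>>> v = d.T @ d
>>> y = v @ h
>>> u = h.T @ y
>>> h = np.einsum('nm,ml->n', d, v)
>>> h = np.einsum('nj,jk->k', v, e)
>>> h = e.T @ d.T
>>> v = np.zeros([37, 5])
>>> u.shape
(5, 5)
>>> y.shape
(37, 5)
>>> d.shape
(29, 37)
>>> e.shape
(37, 5)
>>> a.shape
()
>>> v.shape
(37, 5)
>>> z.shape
()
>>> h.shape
(5, 29)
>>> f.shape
()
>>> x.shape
()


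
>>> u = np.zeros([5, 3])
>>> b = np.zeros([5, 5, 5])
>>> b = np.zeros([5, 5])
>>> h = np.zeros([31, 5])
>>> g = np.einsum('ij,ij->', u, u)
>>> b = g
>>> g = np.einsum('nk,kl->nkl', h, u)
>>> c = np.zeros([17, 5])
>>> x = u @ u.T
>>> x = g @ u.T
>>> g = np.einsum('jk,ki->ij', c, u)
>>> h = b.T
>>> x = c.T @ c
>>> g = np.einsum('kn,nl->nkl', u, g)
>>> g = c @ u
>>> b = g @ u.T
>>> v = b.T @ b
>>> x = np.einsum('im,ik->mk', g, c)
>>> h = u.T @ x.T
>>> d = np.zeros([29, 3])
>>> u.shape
(5, 3)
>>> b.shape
(17, 5)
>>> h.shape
(3, 3)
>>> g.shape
(17, 3)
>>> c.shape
(17, 5)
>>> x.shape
(3, 5)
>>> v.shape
(5, 5)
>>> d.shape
(29, 3)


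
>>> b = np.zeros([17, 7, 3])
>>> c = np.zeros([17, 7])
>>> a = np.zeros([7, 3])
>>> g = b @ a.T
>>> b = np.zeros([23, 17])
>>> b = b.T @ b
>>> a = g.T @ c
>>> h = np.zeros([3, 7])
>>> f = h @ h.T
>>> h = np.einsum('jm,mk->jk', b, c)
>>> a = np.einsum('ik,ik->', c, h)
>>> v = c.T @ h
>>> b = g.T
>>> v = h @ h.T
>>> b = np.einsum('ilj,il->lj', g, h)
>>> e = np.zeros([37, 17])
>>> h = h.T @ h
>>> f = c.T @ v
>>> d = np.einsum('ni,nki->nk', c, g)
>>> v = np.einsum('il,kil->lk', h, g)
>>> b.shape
(7, 7)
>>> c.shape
(17, 7)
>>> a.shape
()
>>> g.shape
(17, 7, 7)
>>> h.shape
(7, 7)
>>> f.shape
(7, 17)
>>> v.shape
(7, 17)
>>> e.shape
(37, 17)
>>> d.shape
(17, 7)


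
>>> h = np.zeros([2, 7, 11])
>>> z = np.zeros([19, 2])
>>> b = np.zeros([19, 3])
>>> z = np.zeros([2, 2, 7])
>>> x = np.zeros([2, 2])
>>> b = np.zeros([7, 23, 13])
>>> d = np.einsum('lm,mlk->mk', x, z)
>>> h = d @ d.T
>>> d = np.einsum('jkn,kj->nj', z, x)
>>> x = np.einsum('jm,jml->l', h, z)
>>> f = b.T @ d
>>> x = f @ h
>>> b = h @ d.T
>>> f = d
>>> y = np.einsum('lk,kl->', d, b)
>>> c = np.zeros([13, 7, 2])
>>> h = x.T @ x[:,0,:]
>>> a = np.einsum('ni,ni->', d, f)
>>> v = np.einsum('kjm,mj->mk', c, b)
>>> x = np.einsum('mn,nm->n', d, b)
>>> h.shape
(2, 23, 2)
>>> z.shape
(2, 2, 7)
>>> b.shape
(2, 7)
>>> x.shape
(2,)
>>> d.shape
(7, 2)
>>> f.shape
(7, 2)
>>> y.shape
()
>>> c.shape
(13, 7, 2)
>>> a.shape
()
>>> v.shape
(2, 13)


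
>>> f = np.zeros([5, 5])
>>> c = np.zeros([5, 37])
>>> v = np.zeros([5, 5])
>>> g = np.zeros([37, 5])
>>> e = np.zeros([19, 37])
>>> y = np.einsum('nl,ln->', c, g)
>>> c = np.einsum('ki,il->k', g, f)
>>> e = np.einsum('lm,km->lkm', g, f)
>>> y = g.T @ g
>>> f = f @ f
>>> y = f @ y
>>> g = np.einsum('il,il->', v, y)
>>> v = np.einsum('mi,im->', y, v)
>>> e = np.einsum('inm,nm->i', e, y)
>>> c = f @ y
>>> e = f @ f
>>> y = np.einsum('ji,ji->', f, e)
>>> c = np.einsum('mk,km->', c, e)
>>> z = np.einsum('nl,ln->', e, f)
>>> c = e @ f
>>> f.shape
(5, 5)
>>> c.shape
(5, 5)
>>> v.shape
()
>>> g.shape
()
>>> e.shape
(5, 5)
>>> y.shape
()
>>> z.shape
()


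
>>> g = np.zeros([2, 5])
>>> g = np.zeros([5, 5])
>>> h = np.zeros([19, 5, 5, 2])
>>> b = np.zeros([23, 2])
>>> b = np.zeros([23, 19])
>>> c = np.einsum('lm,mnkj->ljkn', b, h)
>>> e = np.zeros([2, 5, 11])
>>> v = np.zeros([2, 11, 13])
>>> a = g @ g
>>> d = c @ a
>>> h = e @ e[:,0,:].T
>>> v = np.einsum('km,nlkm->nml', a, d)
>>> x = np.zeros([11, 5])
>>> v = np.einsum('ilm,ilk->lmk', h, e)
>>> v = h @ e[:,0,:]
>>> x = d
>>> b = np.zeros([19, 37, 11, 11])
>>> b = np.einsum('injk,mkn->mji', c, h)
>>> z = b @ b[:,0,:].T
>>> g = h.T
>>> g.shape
(2, 5, 2)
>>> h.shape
(2, 5, 2)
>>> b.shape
(2, 5, 23)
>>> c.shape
(23, 2, 5, 5)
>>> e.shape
(2, 5, 11)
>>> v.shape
(2, 5, 11)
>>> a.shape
(5, 5)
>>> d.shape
(23, 2, 5, 5)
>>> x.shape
(23, 2, 5, 5)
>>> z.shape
(2, 5, 2)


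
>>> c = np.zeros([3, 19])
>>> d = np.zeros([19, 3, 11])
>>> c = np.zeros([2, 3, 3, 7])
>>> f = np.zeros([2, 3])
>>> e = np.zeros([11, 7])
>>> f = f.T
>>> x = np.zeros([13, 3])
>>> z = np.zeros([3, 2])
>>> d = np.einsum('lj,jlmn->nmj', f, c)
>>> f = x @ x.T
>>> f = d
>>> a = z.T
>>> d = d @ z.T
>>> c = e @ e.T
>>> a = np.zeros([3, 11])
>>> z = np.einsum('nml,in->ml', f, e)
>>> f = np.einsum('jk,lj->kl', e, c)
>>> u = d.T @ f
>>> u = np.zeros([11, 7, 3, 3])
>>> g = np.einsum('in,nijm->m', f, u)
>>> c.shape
(11, 11)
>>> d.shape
(7, 3, 3)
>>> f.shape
(7, 11)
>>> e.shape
(11, 7)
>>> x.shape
(13, 3)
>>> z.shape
(3, 2)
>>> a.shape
(3, 11)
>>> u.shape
(11, 7, 3, 3)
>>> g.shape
(3,)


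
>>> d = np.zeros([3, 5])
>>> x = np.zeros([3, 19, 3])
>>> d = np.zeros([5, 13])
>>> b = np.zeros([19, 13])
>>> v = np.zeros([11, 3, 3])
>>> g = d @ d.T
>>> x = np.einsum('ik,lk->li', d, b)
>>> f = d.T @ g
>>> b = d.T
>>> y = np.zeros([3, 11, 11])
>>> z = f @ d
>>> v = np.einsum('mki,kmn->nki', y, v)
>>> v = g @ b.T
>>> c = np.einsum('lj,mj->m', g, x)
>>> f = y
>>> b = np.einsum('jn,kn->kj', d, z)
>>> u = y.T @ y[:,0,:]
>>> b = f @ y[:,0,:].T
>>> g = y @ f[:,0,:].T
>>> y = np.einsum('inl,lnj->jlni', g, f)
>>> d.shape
(5, 13)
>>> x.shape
(19, 5)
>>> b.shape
(3, 11, 3)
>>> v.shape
(5, 13)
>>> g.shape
(3, 11, 3)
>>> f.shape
(3, 11, 11)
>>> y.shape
(11, 3, 11, 3)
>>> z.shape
(13, 13)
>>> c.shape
(19,)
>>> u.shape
(11, 11, 11)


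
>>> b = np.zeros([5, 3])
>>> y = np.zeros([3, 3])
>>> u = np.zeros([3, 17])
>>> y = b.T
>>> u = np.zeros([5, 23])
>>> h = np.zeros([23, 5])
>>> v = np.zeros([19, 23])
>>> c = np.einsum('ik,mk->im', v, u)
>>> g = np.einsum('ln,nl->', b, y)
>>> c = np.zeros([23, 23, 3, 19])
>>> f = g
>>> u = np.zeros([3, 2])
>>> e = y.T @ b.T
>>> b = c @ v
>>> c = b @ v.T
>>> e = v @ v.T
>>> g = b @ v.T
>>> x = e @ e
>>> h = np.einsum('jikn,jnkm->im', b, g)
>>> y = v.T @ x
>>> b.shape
(23, 23, 3, 23)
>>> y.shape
(23, 19)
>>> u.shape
(3, 2)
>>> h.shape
(23, 19)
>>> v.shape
(19, 23)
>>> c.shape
(23, 23, 3, 19)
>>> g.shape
(23, 23, 3, 19)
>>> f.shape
()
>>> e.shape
(19, 19)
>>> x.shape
(19, 19)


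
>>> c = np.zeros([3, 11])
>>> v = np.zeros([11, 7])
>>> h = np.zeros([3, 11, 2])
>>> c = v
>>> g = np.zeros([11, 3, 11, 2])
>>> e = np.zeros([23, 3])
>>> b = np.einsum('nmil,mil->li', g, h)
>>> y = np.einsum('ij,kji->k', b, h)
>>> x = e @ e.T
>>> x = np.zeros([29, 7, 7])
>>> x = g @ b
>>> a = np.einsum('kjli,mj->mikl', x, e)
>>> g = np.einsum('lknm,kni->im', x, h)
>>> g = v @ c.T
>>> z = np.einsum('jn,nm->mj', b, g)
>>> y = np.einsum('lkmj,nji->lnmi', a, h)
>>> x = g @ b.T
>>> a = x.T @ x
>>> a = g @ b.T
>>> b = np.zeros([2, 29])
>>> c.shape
(11, 7)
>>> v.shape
(11, 7)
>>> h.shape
(3, 11, 2)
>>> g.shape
(11, 11)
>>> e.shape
(23, 3)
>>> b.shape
(2, 29)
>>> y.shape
(23, 3, 11, 2)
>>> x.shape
(11, 2)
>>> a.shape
(11, 2)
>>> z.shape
(11, 2)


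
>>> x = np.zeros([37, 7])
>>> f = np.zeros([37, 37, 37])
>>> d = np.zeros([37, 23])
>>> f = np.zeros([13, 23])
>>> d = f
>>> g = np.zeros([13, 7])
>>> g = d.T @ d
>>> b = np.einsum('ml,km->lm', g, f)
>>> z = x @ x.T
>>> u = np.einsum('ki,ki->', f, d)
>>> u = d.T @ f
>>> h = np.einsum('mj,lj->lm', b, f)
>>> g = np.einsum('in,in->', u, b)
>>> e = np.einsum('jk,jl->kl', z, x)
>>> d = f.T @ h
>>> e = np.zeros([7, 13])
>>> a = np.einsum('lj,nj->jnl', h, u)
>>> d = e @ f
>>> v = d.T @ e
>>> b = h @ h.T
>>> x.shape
(37, 7)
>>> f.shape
(13, 23)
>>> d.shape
(7, 23)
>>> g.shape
()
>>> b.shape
(13, 13)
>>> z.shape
(37, 37)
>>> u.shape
(23, 23)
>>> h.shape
(13, 23)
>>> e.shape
(7, 13)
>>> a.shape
(23, 23, 13)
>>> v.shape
(23, 13)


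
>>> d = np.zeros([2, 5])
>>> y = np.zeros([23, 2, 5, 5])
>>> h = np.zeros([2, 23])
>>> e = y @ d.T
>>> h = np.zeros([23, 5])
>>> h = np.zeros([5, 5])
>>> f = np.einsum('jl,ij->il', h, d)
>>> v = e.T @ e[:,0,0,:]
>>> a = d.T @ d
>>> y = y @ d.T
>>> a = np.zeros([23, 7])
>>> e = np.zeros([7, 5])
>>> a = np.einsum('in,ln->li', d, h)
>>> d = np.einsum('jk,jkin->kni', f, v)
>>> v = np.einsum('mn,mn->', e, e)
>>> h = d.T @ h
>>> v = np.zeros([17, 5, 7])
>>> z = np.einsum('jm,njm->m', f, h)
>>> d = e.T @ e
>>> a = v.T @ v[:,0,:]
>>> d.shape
(5, 5)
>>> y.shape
(23, 2, 5, 2)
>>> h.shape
(2, 2, 5)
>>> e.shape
(7, 5)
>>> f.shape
(2, 5)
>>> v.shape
(17, 5, 7)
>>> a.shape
(7, 5, 7)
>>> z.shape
(5,)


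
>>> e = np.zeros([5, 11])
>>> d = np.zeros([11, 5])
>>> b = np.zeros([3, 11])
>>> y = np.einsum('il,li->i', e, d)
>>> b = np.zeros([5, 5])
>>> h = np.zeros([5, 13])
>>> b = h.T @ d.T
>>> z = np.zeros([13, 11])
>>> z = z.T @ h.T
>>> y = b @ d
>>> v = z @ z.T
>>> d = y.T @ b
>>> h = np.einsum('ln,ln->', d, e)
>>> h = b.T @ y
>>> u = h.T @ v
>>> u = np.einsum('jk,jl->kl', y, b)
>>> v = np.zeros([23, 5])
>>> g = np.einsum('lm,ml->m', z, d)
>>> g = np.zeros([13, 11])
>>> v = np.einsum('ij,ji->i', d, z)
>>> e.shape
(5, 11)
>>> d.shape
(5, 11)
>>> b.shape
(13, 11)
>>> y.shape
(13, 5)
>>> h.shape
(11, 5)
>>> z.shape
(11, 5)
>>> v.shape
(5,)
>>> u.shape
(5, 11)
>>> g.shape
(13, 11)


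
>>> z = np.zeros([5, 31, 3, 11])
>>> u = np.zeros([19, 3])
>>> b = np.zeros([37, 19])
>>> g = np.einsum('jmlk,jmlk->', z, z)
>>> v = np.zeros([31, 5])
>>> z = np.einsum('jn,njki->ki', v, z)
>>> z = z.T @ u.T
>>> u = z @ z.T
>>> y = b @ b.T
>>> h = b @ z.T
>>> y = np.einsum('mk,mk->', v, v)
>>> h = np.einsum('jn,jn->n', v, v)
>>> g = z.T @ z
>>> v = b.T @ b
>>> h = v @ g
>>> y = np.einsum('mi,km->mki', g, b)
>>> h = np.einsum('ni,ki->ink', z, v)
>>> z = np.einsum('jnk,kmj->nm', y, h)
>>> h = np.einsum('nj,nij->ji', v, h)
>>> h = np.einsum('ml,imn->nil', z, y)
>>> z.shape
(37, 11)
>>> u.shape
(11, 11)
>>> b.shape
(37, 19)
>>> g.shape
(19, 19)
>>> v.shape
(19, 19)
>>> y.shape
(19, 37, 19)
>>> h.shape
(19, 19, 11)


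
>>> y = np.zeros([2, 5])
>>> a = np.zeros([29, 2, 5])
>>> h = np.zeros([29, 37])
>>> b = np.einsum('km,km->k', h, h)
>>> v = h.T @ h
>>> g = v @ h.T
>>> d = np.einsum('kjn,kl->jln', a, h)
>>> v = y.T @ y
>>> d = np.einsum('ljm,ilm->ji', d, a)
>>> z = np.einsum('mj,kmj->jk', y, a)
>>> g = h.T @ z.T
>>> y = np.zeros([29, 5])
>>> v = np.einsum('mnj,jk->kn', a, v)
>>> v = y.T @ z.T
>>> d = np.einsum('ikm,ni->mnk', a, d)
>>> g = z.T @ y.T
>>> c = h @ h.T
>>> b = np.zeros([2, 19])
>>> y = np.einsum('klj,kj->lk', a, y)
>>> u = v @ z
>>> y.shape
(2, 29)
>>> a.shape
(29, 2, 5)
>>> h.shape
(29, 37)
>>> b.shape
(2, 19)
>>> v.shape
(5, 5)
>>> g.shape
(29, 29)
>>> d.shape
(5, 37, 2)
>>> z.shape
(5, 29)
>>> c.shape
(29, 29)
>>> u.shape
(5, 29)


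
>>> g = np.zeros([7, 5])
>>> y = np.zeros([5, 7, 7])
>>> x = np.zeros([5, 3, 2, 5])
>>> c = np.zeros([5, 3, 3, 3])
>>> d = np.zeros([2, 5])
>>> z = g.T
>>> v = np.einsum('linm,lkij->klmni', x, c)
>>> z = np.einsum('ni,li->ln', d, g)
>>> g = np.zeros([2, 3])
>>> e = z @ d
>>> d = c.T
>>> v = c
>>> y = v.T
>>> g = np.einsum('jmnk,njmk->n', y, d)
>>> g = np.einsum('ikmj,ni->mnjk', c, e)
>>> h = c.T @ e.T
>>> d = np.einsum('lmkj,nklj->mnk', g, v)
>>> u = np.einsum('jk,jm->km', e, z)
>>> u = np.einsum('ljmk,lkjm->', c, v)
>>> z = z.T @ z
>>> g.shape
(3, 7, 3, 3)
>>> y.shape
(3, 3, 3, 5)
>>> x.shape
(5, 3, 2, 5)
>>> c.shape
(5, 3, 3, 3)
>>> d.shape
(7, 5, 3)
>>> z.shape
(2, 2)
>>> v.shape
(5, 3, 3, 3)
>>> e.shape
(7, 5)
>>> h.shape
(3, 3, 3, 7)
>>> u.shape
()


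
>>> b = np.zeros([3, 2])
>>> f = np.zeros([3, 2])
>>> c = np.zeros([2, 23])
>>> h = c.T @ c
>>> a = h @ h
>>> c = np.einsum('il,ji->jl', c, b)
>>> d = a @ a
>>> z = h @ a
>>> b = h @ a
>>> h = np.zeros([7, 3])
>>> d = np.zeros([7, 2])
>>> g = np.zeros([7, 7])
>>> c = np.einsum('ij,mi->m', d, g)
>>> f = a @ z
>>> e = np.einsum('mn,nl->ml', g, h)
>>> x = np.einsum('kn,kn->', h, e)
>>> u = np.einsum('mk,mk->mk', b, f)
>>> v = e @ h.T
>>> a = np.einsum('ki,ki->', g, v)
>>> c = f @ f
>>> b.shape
(23, 23)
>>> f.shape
(23, 23)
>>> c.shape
(23, 23)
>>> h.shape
(7, 3)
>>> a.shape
()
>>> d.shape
(7, 2)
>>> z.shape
(23, 23)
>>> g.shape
(7, 7)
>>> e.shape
(7, 3)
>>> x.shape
()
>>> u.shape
(23, 23)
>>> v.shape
(7, 7)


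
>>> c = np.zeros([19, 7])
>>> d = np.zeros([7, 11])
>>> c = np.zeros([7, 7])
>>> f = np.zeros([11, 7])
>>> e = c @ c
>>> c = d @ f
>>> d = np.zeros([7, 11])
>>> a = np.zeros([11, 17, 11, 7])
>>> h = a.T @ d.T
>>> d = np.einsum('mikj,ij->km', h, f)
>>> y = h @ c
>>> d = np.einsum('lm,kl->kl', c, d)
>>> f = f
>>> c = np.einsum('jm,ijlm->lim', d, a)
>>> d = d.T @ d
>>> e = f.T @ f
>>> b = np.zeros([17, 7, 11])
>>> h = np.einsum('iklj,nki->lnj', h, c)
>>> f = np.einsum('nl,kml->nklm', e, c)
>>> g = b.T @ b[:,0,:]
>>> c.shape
(11, 11, 7)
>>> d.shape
(7, 7)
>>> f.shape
(7, 11, 7, 11)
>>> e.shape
(7, 7)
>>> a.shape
(11, 17, 11, 7)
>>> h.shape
(17, 11, 7)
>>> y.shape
(7, 11, 17, 7)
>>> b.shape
(17, 7, 11)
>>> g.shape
(11, 7, 11)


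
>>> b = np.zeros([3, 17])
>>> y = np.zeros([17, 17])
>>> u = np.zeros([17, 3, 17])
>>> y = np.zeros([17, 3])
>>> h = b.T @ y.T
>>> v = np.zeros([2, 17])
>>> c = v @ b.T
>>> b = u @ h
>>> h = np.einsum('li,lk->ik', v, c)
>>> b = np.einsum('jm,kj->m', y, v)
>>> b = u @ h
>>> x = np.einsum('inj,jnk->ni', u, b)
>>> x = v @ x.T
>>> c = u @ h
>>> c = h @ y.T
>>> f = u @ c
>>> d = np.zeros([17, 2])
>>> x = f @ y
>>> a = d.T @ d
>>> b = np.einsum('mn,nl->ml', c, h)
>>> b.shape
(17, 3)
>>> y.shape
(17, 3)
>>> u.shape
(17, 3, 17)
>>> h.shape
(17, 3)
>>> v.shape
(2, 17)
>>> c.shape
(17, 17)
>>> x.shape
(17, 3, 3)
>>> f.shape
(17, 3, 17)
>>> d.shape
(17, 2)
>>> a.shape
(2, 2)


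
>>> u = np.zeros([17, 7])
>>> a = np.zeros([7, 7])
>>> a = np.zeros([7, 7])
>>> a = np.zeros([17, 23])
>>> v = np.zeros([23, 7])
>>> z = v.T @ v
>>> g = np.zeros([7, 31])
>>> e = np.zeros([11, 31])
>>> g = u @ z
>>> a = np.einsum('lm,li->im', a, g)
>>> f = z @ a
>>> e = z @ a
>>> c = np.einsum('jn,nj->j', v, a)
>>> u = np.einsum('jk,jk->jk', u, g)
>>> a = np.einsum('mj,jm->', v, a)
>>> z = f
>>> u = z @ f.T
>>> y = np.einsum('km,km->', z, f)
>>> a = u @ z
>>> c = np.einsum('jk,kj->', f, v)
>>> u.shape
(7, 7)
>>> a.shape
(7, 23)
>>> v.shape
(23, 7)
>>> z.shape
(7, 23)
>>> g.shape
(17, 7)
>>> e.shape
(7, 23)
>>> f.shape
(7, 23)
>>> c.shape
()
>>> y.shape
()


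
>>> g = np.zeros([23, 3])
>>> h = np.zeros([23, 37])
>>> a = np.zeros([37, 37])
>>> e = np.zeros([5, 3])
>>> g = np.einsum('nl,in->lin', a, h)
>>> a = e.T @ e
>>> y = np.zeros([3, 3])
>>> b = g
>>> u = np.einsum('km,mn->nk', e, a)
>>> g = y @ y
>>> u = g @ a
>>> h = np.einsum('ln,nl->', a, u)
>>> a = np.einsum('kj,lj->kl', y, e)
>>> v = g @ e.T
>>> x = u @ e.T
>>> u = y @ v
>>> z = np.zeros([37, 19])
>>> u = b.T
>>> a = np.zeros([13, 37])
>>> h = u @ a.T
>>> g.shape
(3, 3)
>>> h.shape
(37, 23, 13)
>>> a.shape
(13, 37)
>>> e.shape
(5, 3)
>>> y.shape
(3, 3)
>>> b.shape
(37, 23, 37)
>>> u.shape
(37, 23, 37)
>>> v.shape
(3, 5)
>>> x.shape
(3, 5)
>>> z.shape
(37, 19)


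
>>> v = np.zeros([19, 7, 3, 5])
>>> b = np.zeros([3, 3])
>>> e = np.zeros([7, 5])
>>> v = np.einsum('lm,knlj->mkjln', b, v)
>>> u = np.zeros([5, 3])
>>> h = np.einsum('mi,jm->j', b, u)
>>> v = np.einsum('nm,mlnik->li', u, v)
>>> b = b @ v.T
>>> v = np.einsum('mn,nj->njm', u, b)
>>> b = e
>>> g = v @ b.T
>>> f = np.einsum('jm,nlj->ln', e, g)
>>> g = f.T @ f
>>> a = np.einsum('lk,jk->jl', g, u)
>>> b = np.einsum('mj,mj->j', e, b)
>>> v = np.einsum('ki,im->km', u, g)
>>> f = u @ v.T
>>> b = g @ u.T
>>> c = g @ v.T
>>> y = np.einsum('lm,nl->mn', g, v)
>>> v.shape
(5, 3)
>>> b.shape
(3, 5)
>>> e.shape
(7, 5)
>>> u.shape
(5, 3)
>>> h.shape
(5,)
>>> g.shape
(3, 3)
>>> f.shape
(5, 5)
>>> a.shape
(5, 3)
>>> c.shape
(3, 5)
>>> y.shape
(3, 5)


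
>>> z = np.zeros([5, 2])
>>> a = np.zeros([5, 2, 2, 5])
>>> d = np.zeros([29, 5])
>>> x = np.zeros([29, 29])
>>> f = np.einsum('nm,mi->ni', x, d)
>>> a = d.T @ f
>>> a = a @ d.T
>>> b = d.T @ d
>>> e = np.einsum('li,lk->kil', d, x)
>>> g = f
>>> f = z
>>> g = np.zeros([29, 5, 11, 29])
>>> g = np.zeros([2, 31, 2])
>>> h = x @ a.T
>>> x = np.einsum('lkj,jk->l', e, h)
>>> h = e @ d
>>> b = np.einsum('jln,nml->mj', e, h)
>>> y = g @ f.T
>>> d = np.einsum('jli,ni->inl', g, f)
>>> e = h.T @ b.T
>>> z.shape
(5, 2)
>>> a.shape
(5, 29)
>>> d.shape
(2, 5, 31)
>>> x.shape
(29,)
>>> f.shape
(5, 2)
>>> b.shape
(5, 29)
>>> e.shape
(5, 5, 5)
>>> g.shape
(2, 31, 2)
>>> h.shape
(29, 5, 5)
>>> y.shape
(2, 31, 5)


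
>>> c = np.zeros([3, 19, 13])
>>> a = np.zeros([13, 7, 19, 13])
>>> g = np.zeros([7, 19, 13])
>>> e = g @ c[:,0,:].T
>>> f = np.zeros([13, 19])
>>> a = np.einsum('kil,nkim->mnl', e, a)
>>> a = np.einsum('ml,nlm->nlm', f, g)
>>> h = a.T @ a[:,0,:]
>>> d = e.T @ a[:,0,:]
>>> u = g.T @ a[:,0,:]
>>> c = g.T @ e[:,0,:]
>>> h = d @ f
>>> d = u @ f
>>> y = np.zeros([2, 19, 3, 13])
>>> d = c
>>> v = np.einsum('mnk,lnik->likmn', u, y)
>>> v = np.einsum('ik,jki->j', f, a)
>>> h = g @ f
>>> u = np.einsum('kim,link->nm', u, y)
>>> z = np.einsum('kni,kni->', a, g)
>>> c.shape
(13, 19, 3)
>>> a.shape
(7, 19, 13)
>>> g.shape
(7, 19, 13)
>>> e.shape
(7, 19, 3)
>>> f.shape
(13, 19)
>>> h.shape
(7, 19, 19)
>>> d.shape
(13, 19, 3)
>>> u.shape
(3, 13)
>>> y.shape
(2, 19, 3, 13)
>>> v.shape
(7,)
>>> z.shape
()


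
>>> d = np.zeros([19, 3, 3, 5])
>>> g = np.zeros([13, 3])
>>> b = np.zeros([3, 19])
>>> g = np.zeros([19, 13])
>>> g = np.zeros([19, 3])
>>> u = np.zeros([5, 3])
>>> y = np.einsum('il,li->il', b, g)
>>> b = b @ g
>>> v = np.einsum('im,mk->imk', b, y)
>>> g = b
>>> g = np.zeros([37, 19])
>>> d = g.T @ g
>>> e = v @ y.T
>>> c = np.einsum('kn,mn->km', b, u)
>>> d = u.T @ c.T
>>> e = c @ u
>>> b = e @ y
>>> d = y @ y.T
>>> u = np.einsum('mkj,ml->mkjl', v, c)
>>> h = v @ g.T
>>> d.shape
(3, 3)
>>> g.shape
(37, 19)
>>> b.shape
(3, 19)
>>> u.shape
(3, 3, 19, 5)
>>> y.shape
(3, 19)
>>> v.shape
(3, 3, 19)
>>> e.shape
(3, 3)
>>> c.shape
(3, 5)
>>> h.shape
(3, 3, 37)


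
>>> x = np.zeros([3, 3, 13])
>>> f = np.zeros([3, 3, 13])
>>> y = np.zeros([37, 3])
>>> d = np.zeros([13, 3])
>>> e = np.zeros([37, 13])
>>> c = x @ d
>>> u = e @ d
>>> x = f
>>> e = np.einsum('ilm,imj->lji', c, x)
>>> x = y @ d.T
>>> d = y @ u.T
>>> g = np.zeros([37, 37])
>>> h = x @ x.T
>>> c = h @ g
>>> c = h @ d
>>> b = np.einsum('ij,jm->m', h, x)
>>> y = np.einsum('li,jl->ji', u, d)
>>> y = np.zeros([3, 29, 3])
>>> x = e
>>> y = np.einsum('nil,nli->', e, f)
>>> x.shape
(3, 13, 3)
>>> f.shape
(3, 3, 13)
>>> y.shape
()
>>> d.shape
(37, 37)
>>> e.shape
(3, 13, 3)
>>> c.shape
(37, 37)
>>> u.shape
(37, 3)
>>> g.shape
(37, 37)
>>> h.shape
(37, 37)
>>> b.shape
(13,)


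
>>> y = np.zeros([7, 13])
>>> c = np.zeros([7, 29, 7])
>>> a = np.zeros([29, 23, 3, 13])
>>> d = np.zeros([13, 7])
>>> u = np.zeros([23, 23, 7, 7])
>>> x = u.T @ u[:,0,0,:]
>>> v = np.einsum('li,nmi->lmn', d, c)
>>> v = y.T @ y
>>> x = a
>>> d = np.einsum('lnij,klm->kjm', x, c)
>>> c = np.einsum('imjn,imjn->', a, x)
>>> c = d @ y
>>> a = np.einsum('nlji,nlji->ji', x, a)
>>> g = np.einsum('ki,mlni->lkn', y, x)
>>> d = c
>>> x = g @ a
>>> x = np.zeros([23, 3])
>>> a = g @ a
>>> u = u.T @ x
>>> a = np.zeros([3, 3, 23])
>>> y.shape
(7, 13)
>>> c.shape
(7, 13, 13)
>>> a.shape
(3, 3, 23)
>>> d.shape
(7, 13, 13)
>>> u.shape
(7, 7, 23, 3)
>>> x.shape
(23, 3)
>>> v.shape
(13, 13)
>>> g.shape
(23, 7, 3)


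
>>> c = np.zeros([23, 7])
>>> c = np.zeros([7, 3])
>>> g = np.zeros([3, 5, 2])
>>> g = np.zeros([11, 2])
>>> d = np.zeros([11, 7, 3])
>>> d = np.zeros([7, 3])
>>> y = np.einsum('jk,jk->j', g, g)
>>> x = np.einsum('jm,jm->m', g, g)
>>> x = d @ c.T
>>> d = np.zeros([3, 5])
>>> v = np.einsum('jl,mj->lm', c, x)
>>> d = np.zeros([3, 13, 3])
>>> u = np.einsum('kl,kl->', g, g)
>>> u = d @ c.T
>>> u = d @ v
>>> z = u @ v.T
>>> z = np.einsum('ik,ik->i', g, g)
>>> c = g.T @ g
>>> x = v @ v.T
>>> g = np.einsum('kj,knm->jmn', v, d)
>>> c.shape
(2, 2)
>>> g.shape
(7, 3, 13)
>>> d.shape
(3, 13, 3)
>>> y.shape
(11,)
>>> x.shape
(3, 3)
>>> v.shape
(3, 7)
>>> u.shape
(3, 13, 7)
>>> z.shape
(11,)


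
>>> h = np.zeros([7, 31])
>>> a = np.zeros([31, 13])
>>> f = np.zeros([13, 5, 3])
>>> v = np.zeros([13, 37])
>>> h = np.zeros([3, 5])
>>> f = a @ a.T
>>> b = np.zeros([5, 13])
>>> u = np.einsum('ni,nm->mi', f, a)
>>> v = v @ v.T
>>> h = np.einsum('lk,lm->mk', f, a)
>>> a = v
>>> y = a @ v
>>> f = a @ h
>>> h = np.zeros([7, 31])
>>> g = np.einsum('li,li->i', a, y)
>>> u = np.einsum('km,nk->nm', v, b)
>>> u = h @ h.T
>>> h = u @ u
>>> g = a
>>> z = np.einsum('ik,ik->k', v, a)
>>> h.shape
(7, 7)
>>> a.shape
(13, 13)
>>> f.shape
(13, 31)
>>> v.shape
(13, 13)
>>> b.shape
(5, 13)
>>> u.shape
(7, 7)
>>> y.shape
(13, 13)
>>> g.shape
(13, 13)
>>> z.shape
(13,)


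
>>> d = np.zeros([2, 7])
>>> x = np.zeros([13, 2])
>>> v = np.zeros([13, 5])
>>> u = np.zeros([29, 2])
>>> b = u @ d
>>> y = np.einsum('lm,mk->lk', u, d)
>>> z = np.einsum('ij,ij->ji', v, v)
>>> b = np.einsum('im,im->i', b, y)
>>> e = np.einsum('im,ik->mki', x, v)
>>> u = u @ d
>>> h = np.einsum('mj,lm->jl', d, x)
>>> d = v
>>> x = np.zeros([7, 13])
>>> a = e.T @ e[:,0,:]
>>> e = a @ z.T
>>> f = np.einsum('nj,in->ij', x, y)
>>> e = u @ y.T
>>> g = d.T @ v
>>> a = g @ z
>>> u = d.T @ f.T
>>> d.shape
(13, 5)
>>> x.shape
(7, 13)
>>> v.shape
(13, 5)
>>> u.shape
(5, 29)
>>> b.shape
(29,)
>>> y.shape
(29, 7)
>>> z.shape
(5, 13)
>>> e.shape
(29, 29)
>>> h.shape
(7, 13)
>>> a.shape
(5, 13)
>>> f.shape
(29, 13)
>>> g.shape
(5, 5)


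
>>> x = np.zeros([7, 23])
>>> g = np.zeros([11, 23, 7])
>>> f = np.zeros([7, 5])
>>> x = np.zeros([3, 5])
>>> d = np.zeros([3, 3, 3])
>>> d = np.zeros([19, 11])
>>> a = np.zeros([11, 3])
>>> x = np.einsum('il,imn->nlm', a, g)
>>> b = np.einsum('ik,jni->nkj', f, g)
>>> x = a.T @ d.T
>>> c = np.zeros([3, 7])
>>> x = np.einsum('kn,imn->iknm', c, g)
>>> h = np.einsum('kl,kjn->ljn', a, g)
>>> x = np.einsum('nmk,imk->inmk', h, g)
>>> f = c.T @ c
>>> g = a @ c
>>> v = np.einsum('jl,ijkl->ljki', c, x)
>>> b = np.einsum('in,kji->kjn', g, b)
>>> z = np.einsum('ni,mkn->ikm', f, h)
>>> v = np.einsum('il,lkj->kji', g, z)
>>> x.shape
(11, 3, 23, 7)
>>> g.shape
(11, 7)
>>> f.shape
(7, 7)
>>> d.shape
(19, 11)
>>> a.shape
(11, 3)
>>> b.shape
(23, 5, 7)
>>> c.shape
(3, 7)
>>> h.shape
(3, 23, 7)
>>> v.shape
(23, 3, 11)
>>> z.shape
(7, 23, 3)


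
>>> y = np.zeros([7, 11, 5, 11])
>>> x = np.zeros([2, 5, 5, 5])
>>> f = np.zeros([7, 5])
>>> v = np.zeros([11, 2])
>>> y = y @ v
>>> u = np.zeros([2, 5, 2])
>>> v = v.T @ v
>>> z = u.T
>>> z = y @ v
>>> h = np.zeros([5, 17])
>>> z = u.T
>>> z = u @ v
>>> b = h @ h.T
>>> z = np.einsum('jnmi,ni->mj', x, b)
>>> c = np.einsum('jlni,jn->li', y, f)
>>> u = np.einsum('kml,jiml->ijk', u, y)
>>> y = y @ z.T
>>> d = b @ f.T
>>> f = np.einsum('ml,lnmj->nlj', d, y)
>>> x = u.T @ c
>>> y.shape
(7, 11, 5, 5)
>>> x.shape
(2, 7, 2)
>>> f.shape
(11, 7, 5)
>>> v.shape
(2, 2)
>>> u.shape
(11, 7, 2)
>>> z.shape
(5, 2)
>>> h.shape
(5, 17)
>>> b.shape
(5, 5)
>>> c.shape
(11, 2)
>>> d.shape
(5, 7)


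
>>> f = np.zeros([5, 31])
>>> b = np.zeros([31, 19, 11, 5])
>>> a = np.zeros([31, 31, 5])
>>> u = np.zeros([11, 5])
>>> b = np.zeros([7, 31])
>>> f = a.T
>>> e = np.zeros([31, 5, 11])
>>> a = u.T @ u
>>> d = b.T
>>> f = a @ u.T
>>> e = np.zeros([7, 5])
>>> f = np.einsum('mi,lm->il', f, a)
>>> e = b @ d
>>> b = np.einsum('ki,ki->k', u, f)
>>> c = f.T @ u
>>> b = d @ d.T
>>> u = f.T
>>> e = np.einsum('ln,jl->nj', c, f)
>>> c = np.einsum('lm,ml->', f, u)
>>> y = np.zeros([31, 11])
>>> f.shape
(11, 5)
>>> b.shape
(31, 31)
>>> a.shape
(5, 5)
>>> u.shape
(5, 11)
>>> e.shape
(5, 11)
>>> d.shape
(31, 7)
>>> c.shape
()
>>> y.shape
(31, 11)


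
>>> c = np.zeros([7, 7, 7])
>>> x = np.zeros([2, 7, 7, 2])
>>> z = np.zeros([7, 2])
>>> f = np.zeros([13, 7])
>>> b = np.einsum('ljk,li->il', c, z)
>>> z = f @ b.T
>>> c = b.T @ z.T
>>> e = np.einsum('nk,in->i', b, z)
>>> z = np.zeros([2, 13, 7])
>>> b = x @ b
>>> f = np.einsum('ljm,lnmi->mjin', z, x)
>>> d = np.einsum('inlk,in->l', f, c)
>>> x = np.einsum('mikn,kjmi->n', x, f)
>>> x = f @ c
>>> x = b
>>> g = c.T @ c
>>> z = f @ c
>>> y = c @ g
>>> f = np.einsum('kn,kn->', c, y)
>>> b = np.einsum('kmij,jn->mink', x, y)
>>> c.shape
(7, 13)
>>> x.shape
(2, 7, 7, 7)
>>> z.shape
(7, 13, 2, 13)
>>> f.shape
()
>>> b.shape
(7, 7, 13, 2)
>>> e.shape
(13,)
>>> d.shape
(2,)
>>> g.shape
(13, 13)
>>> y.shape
(7, 13)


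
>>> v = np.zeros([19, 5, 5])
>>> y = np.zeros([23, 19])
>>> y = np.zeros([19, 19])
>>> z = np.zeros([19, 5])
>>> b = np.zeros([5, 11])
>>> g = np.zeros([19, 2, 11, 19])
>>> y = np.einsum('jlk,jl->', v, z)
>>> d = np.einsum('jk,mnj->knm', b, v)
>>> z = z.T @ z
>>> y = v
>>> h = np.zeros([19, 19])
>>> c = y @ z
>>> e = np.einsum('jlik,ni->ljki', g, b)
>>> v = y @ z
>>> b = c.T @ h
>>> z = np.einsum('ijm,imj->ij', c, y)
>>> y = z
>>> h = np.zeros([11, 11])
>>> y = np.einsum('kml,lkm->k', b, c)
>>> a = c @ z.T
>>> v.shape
(19, 5, 5)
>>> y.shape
(5,)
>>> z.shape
(19, 5)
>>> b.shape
(5, 5, 19)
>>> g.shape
(19, 2, 11, 19)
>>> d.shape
(11, 5, 19)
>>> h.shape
(11, 11)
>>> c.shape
(19, 5, 5)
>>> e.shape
(2, 19, 19, 11)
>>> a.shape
(19, 5, 19)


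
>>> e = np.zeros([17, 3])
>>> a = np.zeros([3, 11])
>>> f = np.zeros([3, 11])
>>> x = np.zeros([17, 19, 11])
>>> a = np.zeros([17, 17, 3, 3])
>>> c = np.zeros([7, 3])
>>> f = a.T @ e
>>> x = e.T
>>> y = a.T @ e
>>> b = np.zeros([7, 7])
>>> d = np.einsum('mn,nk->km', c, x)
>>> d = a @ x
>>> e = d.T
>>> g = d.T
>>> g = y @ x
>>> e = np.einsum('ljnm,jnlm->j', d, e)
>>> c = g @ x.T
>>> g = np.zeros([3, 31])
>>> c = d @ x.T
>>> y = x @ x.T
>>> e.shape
(17,)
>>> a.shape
(17, 17, 3, 3)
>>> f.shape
(3, 3, 17, 3)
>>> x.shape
(3, 17)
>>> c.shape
(17, 17, 3, 3)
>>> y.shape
(3, 3)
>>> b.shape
(7, 7)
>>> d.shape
(17, 17, 3, 17)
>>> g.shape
(3, 31)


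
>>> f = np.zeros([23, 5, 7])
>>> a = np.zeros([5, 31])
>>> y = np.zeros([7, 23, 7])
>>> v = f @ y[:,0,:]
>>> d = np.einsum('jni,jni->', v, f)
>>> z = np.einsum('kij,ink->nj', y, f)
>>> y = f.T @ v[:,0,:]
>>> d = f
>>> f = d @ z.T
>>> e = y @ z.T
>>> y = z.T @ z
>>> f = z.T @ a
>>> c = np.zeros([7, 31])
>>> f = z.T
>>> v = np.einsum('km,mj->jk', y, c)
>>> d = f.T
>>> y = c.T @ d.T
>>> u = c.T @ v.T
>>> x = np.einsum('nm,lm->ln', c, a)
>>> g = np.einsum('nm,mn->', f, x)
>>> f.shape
(7, 5)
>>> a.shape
(5, 31)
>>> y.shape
(31, 5)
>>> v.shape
(31, 7)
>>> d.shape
(5, 7)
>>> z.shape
(5, 7)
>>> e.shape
(7, 5, 5)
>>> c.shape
(7, 31)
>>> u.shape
(31, 31)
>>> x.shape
(5, 7)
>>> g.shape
()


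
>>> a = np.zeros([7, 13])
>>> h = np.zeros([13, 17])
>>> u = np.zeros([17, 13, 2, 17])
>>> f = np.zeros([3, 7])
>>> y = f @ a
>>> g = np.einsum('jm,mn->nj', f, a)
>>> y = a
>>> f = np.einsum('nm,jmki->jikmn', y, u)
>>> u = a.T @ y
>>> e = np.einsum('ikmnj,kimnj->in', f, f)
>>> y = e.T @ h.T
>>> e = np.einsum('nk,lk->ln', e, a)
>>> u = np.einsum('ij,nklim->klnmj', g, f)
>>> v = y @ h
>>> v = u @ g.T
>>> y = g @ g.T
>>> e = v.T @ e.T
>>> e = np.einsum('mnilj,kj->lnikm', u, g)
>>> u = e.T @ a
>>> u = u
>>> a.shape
(7, 13)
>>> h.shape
(13, 17)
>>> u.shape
(17, 13, 17, 2, 13)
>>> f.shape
(17, 17, 2, 13, 7)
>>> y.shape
(13, 13)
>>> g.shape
(13, 3)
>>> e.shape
(7, 2, 17, 13, 17)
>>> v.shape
(17, 2, 17, 7, 13)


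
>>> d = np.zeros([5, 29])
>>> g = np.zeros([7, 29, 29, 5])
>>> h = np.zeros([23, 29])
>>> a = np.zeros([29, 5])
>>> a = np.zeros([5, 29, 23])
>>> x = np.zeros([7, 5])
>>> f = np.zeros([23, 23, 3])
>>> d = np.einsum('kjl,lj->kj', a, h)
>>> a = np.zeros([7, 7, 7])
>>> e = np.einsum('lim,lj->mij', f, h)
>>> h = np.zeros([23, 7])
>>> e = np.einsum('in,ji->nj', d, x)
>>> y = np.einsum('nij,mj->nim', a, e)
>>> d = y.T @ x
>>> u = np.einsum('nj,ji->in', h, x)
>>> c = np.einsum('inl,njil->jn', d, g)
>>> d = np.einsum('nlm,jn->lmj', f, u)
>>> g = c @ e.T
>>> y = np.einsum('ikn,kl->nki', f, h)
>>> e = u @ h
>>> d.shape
(23, 3, 5)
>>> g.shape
(29, 29)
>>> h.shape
(23, 7)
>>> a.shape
(7, 7, 7)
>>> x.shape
(7, 5)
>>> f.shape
(23, 23, 3)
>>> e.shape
(5, 7)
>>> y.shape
(3, 23, 23)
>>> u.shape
(5, 23)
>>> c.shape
(29, 7)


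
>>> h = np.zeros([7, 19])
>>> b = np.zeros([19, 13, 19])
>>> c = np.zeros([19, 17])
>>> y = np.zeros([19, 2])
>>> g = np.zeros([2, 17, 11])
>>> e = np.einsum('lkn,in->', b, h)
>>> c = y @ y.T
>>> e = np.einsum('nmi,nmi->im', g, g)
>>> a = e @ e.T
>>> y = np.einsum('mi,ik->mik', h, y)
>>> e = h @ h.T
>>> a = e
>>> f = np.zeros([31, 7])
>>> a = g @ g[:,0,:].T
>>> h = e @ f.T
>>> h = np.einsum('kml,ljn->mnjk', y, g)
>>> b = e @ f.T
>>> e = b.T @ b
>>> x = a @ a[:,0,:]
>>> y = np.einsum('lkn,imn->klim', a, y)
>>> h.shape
(19, 11, 17, 7)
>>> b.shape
(7, 31)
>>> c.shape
(19, 19)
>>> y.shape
(17, 2, 7, 19)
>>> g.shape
(2, 17, 11)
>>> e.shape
(31, 31)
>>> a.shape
(2, 17, 2)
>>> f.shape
(31, 7)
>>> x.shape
(2, 17, 2)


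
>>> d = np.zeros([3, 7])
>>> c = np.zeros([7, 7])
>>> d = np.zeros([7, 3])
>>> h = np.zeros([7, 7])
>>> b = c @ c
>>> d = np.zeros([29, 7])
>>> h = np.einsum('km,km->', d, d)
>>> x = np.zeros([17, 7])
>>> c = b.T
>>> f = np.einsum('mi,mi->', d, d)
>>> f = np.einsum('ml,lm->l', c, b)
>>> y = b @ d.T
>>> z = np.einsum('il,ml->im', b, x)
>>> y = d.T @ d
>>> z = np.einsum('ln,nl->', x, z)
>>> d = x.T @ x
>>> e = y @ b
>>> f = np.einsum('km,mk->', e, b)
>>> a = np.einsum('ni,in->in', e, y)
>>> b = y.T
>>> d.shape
(7, 7)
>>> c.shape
(7, 7)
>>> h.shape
()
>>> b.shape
(7, 7)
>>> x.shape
(17, 7)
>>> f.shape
()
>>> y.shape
(7, 7)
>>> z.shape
()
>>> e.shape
(7, 7)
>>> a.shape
(7, 7)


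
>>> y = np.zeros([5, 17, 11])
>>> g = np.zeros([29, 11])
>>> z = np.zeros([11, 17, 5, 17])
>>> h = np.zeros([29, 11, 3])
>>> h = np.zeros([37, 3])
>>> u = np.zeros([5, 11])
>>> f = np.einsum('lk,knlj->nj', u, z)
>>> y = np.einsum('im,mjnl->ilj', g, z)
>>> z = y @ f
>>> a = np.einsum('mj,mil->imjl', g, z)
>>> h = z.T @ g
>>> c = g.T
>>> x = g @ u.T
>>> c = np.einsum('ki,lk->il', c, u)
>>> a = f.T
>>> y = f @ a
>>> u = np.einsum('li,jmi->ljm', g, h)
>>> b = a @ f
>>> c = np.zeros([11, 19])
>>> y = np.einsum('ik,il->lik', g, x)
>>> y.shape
(5, 29, 11)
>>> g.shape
(29, 11)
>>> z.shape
(29, 17, 17)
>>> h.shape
(17, 17, 11)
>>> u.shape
(29, 17, 17)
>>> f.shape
(17, 17)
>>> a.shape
(17, 17)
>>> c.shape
(11, 19)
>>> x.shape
(29, 5)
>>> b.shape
(17, 17)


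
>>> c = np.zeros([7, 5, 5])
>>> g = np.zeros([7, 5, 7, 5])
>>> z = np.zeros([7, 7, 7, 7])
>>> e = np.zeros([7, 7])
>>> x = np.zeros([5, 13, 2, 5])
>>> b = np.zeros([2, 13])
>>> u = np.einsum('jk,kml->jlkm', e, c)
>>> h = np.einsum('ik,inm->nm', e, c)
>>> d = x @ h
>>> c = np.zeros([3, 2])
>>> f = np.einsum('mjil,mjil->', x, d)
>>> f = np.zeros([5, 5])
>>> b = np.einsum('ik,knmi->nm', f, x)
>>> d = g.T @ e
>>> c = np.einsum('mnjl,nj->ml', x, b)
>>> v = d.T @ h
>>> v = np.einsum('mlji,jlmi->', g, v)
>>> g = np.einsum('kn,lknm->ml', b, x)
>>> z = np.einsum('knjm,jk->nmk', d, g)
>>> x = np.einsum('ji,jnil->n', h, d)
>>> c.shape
(5, 5)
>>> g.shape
(5, 5)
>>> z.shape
(7, 7, 5)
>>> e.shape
(7, 7)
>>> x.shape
(7,)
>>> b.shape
(13, 2)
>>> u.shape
(7, 5, 7, 5)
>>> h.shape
(5, 5)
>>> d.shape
(5, 7, 5, 7)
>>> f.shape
(5, 5)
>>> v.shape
()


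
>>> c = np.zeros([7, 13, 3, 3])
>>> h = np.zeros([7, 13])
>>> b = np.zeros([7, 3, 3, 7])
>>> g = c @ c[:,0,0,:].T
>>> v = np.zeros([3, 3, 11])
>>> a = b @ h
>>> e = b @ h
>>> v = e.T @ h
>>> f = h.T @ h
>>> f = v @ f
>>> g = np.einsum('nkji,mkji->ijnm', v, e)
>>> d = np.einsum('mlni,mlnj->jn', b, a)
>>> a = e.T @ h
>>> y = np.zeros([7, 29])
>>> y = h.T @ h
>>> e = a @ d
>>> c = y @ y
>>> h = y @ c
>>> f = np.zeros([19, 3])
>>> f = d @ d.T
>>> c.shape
(13, 13)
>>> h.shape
(13, 13)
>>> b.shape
(7, 3, 3, 7)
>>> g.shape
(13, 3, 13, 7)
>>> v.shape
(13, 3, 3, 13)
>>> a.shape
(13, 3, 3, 13)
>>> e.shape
(13, 3, 3, 3)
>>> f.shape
(13, 13)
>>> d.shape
(13, 3)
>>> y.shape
(13, 13)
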